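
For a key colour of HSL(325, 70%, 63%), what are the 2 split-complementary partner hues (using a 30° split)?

115° and 175°

Split-complementary hues sit 30° either side of the complement.
Complement of 325 deg: 325 + 180 = 505 → 505 − 360 = 145°
145 − 30 = 115°
145 + 30 = 175°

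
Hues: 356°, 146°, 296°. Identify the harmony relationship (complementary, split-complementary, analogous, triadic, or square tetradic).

split-complementary

Sort the hues: 146°, 296°, 356°.
Successive gaps around the wheel: 150°, 60°, 150°.
Two 150° gaps and one 60° gap — a base hue opposite a pair of accents 30° either side of its complement — is the split-complementary pattern.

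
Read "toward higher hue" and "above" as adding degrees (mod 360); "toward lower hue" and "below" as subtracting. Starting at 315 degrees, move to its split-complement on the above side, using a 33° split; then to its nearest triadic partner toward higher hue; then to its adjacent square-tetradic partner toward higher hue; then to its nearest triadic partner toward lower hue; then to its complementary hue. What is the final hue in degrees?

+213° (split-comp 33° ↑): 315 + 213 = 528 → 528 − 360 = 168°
+120° (triadic ↑): 168 + 120 = 288°
+90° (square ↑): 288 + 90 = 378 → 378 − 360 = 18°
−120° (triadic ↓): 18 − 120 = -102 → -102 + 360 = 258°
+180° (complement): 258 + 180 = 438 → 438 − 360 = 78°

78°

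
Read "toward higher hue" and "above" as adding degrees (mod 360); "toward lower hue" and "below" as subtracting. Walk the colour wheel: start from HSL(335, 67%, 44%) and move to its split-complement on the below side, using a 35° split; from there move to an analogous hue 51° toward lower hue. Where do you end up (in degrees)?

69°

split-comp 35° ↓ +145°: 335 + 145 = 480 → 480 − 360 = 120°
analog 51° ↓ −51°: 120 − 51 = 69°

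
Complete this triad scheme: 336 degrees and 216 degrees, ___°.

96°

A triad places three hues 120° apart.
The full set through 216° is {96°, 216°, 336°}.
Given {216°, 336°}, the missing hue is 96°.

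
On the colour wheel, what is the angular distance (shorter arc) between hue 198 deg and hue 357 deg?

159°

|198 − 357| = 159.
159 ≤ 180, so the shorter arc is 159°.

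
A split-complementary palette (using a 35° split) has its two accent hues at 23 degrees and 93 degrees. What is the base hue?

The accents sit 35° either side of the complement, so the complement is their short-arc midpoint on the wheel.
Short-arc midpoint of 23° and 93°: 58°.
Base is 180° from the complement: 58 − 180 = -122 → -122 + 360 = 238°

238°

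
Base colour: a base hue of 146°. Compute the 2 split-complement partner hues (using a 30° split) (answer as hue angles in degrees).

296° and 356°

Split-complementary hues sit 30° either side of the complement.
Complement of 146°: 146 + 180 = 326°
326 − 30 = 296°
326 + 30 = 356°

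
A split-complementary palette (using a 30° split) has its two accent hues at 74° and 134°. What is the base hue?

284°

The accents sit 30° either side of the complement, so the complement is their short-arc midpoint on the wheel.
Short-arc midpoint of 74° and 134°: 104°.
Base is 180° from the complement: 104 − 180 = -76 → -76 + 360 = 284°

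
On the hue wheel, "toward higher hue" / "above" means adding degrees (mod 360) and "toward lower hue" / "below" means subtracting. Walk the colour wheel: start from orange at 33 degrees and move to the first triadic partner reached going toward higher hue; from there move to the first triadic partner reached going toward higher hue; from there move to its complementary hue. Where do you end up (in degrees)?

93°

+120° (triadic ↑): 33 + 120 = 153°
+120° (triadic ↑): 153 + 120 = 273°
+180° (complement): 273 + 180 = 453 → 453 − 360 = 93°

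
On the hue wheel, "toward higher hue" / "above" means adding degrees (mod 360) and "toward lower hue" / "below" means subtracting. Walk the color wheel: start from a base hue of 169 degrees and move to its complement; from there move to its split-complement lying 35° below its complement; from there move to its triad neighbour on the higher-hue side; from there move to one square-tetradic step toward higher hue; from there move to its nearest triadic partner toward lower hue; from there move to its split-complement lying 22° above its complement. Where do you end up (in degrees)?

+180° (complement): 169 + 180 = 349°
+145° (split-comp 35° ↓): 349 + 145 = 494 → 494 − 360 = 134°
+120° (triadic ↑): 134 + 120 = 254°
+90° (square ↑): 254 + 90 = 344°
−120° (triadic ↓): 344 − 120 = 224°
+202° (split-comp 22° ↑): 224 + 202 = 426 → 426 − 360 = 66°

66°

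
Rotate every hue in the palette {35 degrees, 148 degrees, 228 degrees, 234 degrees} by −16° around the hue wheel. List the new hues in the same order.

19°, 132°, 212°, 218°

35 − 16 = 19°
148 − 16 = 132°
228 − 16 = 212°
234 − 16 = 218°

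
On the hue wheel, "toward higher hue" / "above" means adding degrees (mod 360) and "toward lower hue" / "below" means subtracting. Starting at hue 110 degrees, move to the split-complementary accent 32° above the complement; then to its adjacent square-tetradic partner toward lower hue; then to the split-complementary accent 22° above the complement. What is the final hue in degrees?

74°

+212° (split-comp 32° ↑): 110 + 212 = 322°
−90° (square ↓): 322 − 90 = 232°
+202° (split-comp 22° ↑): 232 + 202 = 434 → 434 − 360 = 74°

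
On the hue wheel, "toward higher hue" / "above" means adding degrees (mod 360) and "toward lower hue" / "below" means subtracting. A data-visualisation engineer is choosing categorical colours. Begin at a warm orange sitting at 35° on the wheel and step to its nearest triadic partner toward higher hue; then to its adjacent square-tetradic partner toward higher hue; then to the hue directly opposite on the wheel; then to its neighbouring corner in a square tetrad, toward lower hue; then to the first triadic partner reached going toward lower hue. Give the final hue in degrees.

215°

triadic ↑ +120°: 35 + 120 = 155°
square ↑ +90°: 155 + 90 = 245°
complement +180°: 245 + 180 = 425 → 425 − 360 = 65°
square ↓ −90°: 65 − 90 = -25 → -25 + 360 = 335°
triadic ↓ −120°: 335 − 120 = 215°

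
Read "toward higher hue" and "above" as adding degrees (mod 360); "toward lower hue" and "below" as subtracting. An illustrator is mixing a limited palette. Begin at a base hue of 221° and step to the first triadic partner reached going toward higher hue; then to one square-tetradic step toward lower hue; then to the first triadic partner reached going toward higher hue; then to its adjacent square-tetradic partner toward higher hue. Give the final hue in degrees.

101°

+120° (triadic ↑): 221 + 120 = 341°
−90° (square ↓): 341 − 90 = 251°
+120° (triadic ↑): 251 + 120 = 371 → 371 − 360 = 11°
+90° (square ↑): 11 + 90 = 101°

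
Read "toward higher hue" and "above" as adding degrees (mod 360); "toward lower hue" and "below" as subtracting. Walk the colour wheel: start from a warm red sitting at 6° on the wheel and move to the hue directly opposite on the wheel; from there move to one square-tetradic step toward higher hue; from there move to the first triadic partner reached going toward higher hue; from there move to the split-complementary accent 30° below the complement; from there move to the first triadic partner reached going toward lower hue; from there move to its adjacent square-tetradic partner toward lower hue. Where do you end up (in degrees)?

6 + 180 = 186°   (complement)
186 + 90 = 276°   (square ↑)
276 + 120 = 396 → 396 − 360 = 36°   (triadic ↑)
36 + 150 = 186°   (split-comp 30° ↓)
186 − 120 = 66°   (triadic ↓)
66 − 90 = -24 → -24 + 360 = 336°   (square ↓)

336°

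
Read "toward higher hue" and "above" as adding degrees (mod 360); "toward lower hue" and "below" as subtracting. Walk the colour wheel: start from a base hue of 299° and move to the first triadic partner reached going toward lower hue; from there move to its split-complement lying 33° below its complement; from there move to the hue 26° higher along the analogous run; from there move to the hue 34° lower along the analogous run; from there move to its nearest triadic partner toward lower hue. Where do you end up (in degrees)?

198°

299 − 120 = 179°   (triadic ↓)
179 + 147 = 326°   (split-comp 33° ↓)
326 + 26 = 352°   (analog 26° ↑)
352 − 34 = 318°   (analog 34° ↓)
318 − 120 = 198°   (triadic ↓)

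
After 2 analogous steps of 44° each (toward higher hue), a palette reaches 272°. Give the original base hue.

2 steps of 44° (toward higher hue) give a net shift of +88°.
Start = end − shift: 272 − 88 = 184°

184°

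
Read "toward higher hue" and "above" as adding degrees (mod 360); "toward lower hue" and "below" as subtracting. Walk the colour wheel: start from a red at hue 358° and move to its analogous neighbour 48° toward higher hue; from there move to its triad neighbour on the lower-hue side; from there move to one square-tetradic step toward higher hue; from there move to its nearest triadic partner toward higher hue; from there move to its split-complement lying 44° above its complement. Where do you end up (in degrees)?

+48° (analog 48° ↑): 358 + 48 = 406 → 406 − 360 = 46°
−120° (triadic ↓): 46 − 120 = -74 → -74 + 360 = 286°
+90° (square ↑): 286 + 90 = 376 → 376 − 360 = 16°
+120° (triadic ↑): 16 + 120 = 136°
+224° (split-comp 44° ↑): 136 + 224 = 360 → 360 − 360 = 0°

0°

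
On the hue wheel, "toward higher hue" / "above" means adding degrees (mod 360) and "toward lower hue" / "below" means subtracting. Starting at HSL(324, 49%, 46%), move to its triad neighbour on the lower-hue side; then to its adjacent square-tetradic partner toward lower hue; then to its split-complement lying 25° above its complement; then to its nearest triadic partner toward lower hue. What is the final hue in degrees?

triadic ↓ −120°: 324 − 120 = 204°
square ↓ −90°: 204 − 90 = 114°
split-comp 25° ↑ +205°: 114 + 205 = 319°
triadic ↓ −120°: 319 − 120 = 199°

199°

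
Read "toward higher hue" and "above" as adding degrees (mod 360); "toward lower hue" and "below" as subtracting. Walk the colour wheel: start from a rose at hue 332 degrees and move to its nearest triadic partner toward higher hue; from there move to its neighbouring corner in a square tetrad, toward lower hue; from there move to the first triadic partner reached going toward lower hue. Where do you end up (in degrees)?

332 + 120 = 452 → 452 − 360 = 92°   (triadic ↑)
92 − 90 = 2°   (square ↓)
2 − 120 = -118 → -118 + 360 = 242°   (triadic ↓)

242°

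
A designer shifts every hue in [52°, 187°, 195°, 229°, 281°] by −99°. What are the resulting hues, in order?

313°, 88°, 96°, 130°, 182°

52 − 99 = -47 → -47 + 360 = 313°
187 − 99 = 88°
195 − 99 = 96°
229 − 99 = 130°
281 − 99 = 182°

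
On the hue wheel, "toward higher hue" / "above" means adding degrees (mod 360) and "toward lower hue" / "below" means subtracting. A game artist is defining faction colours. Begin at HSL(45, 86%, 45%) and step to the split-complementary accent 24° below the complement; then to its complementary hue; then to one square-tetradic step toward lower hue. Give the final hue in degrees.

+156° (split-comp 24° ↓): 45 + 156 = 201°
+180° (complement): 201 + 180 = 381 → 381 − 360 = 21°
−90° (square ↓): 21 − 90 = -69 → -69 + 360 = 291°

291°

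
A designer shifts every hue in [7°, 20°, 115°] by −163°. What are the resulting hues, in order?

7 − 163 = -156 → -156 + 360 = 204°
20 − 163 = -143 → -143 + 360 = 217°
115 − 163 = -48 → -48 + 360 = 312°

204°, 217°, 312°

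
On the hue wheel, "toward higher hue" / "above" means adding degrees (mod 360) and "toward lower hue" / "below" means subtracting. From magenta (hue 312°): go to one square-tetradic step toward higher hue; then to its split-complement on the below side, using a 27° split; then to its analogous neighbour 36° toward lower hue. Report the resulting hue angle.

312 + 90 = 402 → 402 − 360 = 42°   (square ↑)
42 + 153 = 195°   (split-comp 27° ↓)
195 − 36 = 159°   (analog 36° ↓)

159°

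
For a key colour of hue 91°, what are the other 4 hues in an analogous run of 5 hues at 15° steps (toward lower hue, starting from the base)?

91 − 15 = 76°
91 − 30 = 61°
91 − 45 = 46°
91 − 60 = 31°

76°, 61°, 46°, and 31°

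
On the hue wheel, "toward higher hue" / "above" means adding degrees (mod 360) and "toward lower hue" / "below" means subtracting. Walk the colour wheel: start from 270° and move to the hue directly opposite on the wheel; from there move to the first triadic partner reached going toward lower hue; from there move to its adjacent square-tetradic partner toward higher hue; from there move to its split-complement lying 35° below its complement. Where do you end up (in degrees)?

complement +180°: 270 + 180 = 450 → 450 − 360 = 90°
triadic ↓ −120°: 90 − 120 = -30 → -30 + 360 = 330°
square ↑ +90°: 330 + 90 = 420 → 420 − 360 = 60°
split-comp 35° ↓ +145°: 60 + 145 = 205°

205°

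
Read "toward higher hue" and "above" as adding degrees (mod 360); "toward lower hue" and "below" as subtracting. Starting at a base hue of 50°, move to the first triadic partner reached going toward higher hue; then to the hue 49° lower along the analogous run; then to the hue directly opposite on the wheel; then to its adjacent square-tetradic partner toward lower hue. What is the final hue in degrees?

triadic ↑ +120°: 50 + 120 = 170°
analog 49° ↓ −49°: 170 − 49 = 121°
complement +180°: 121 + 180 = 301°
square ↓ −90°: 301 − 90 = 211°

211°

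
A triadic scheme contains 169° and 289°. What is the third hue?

49°

A triad spaces three hues 120° apart.
The full set is {49°, 169°, 289°}.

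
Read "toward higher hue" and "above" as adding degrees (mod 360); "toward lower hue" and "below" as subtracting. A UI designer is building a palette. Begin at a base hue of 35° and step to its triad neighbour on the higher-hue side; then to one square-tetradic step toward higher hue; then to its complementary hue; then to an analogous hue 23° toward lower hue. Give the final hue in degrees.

35 + 120 = 155°   (triadic ↑)
155 + 90 = 245°   (square ↑)
245 + 180 = 425 → 425 − 360 = 65°   (complement)
65 − 23 = 42°   (analog 23° ↓)

42°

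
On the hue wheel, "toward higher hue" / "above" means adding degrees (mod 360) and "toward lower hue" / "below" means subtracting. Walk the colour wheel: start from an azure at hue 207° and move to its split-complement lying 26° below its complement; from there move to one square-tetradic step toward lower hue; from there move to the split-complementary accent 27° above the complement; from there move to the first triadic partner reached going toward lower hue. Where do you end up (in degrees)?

358°

+154° (split-comp 26° ↓): 207 + 154 = 361 → 361 − 360 = 1°
−90° (square ↓): 1 − 90 = -89 → -89 + 360 = 271°
+207° (split-comp 27° ↑): 271 + 207 = 478 → 478 − 360 = 118°
−120° (triadic ↓): 118 − 120 = -2 → -2 + 360 = 358°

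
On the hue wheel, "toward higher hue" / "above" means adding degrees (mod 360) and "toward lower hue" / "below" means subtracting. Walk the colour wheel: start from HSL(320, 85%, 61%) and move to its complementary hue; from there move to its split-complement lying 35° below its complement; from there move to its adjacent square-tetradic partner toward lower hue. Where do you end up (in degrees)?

195°

320 + 180 = 500 → 500 − 360 = 140°   (complement)
140 + 145 = 285°   (split-comp 35° ↓)
285 − 90 = 195°   (square ↓)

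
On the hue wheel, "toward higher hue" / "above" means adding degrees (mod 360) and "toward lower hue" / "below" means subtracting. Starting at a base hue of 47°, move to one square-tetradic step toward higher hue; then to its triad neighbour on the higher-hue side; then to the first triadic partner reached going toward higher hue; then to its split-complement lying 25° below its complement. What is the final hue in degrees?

172°

+90° (square ↑): 47 + 90 = 137°
+120° (triadic ↑): 137 + 120 = 257°
+120° (triadic ↑): 257 + 120 = 377 → 377 − 360 = 17°
+155° (split-comp 25° ↓): 17 + 155 = 172°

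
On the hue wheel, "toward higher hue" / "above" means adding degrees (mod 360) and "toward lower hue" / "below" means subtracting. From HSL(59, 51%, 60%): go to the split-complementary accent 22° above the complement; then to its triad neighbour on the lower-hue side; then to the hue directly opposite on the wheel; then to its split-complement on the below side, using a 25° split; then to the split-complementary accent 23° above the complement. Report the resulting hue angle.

split-comp 22° ↑ +202°: 59 + 202 = 261°
triadic ↓ −120°: 261 − 120 = 141°
complement +180°: 141 + 180 = 321°
split-comp 25° ↓ +155°: 321 + 155 = 476 → 476 − 360 = 116°
split-comp 23° ↑ +203°: 116 + 203 = 319°

319°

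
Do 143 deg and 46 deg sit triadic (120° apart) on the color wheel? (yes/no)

Angular distance: |143 − 46| = 97 = 97°.
Triadic (120° apart) requires 120°.

no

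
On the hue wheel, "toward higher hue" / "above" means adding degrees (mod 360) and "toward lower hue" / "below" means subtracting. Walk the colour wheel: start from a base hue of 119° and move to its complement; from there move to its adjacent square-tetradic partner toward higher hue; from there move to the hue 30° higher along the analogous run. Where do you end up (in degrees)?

+180° (complement): 119 + 180 = 299°
+90° (square ↑): 299 + 90 = 389 → 389 − 360 = 29°
+30° (analog 30° ↑): 29 + 30 = 59°

59°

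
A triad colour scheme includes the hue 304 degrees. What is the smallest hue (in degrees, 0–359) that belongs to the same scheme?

64°

A triad places three hues 120° apart.
The full set through 304° is {64°, 184°, 304°}.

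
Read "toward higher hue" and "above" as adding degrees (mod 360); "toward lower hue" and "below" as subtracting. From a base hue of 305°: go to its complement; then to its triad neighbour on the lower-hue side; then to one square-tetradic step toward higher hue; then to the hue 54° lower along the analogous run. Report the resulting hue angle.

+180° (complement): 305 + 180 = 485 → 485 − 360 = 125°
−120° (triadic ↓): 125 − 120 = 5°
+90° (square ↑): 5 + 90 = 95°
−54° (analog 54° ↓): 95 − 54 = 41°

41°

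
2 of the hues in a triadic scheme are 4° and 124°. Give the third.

244°

A triad places three hues 120° apart.
The full set through 4° is {4°, 124°, 244°}.
Given {4°, 124°}, the missing hue is 244°.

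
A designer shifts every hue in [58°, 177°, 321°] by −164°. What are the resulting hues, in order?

58 − 164 = -106 → -106 + 360 = 254°
177 − 164 = 13°
321 − 164 = 157°

254°, 13°, 157°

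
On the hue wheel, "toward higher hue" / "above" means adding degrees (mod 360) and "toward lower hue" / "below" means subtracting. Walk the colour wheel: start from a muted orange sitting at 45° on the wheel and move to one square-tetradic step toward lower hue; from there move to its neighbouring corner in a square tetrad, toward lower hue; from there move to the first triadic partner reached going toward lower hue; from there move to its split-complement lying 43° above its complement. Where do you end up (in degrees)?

45 − 90 = -45 → -45 + 360 = 315°   (square ↓)
315 − 90 = 225°   (square ↓)
225 − 120 = 105°   (triadic ↓)
105 + 223 = 328°   (split-comp 43° ↑)

328°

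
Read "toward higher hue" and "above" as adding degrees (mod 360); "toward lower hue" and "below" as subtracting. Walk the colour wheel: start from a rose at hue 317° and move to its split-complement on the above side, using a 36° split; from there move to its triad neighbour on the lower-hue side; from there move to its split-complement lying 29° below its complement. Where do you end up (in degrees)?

+216° (split-comp 36° ↑): 317 + 216 = 533 → 533 − 360 = 173°
−120° (triadic ↓): 173 − 120 = 53°
+151° (split-comp 29° ↓): 53 + 151 = 204°

204°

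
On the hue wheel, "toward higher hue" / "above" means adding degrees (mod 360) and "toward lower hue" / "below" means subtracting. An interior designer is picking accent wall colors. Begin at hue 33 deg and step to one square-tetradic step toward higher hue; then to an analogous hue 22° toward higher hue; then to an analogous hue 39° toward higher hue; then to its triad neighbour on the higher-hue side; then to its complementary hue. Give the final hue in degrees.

+90° (square ↑): 33 + 90 = 123°
+22° (analog 22° ↑): 123 + 22 = 145°
+39° (analog 39° ↑): 145 + 39 = 184°
+120° (triadic ↑): 184 + 120 = 304°
+180° (complement): 304 + 180 = 484 → 484 − 360 = 124°

124°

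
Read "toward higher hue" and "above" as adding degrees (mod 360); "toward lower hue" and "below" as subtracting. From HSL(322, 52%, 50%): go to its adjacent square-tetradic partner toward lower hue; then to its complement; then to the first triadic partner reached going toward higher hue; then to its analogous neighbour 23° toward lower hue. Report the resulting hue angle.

149°

square ↓ −90°: 322 − 90 = 232°
complement +180°: 232 + 180 = 412 → 412 − 360 = 52°
triadic ↑ +120°: 52 + 120 = 172°
analog 23° ↓ −23°: 172 − 23 = 149°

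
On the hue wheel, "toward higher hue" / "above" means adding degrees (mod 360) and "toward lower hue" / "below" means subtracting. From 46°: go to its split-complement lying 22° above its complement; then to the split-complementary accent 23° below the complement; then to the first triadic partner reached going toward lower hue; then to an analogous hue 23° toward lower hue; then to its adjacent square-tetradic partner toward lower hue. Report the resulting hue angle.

+202° (split-comp 22° ↑): 46 + 202 = 248°
+157° (split-comp 23° ↓): 248 + 157 = 405 → 405 − 360 = 45°
−120° (triadic ↓): 45 − 120 = -75 → -75 + 360 = 285°
−23° (analog 23° ↓): 285 − 23 = 262°
−90° (square ↓): 262 − 90 = 172°

172°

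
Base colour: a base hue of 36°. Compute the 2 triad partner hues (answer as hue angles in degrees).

A triad places three hues 120° apart.
36 + 120 = 156°
36 + 240 = 276°

156° and 276°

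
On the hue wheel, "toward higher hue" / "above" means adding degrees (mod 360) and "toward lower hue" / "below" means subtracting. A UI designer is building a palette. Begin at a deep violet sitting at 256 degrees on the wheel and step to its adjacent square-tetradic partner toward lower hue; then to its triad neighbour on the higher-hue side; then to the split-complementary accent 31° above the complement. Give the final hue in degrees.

256 − 90 = 166°   (square ↓)
166 + 120 = 286°   (triadic ↑)
286 + 211 = 497 → 497 − 360 = 137°   (split-comp 31° ↑)

137°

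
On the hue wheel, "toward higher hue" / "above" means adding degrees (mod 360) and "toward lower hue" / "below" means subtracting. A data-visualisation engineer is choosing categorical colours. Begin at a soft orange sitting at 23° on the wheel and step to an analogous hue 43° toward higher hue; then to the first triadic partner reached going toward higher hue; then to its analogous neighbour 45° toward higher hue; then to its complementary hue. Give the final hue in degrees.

+43° (analog 43° ↑): 23 + 43 = 66°
+120° (triadic ↑): 66 + 120 = 186°
+45° (analog 45° ↑): 186 + 45 = 231°
+180° (complement): 231 + 180 = 411 → 411 − 360 = 51°

51°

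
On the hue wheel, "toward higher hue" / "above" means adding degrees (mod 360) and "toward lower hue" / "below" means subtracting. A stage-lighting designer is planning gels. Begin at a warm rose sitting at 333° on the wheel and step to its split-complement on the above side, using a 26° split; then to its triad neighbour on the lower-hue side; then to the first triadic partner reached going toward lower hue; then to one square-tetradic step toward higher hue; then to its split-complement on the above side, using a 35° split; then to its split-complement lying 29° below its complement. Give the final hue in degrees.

35°

333 + 206 = 539 → 539 − 360 = 179°   (split-comp 26° ↑)
179 − 120 = 59°   (triadic ↓)
59 − 120 = -61 → -61 + 360 = 299°   (triadic ↓)
299 + 90 = 389 → 389 − 360 = 29°   (square ↑)
29 + 215 = 244°   (split-comp 35° ↑)
244 + 151 = 395 → 395 − 360 = 35°   (split-comp 29° ↓)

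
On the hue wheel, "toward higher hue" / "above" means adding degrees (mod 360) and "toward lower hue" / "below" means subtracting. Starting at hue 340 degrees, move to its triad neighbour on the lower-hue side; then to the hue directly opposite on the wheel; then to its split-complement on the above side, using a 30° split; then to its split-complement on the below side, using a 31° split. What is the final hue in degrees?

340 − 120 = 220°   (triadic ↓)
220 + 180 = 400 → 400 − 360 = 40°   (complement)
40 + 210 = 250°   (split-comp 30° ↑)
250 + 149 = 399 → 399 − 360 = 39°   (split-comp 31° ↓)

39°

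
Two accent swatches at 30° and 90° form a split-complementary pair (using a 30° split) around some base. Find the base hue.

240°

The accents sit 30° either side of the complement, so the complement is their short-arc midpoint on the wheel.
Short-arc midpoint of 30° and 90°: 60°.
Base is 180° from the complement: 60 − 180 = -120 → -120 + 360 = 240°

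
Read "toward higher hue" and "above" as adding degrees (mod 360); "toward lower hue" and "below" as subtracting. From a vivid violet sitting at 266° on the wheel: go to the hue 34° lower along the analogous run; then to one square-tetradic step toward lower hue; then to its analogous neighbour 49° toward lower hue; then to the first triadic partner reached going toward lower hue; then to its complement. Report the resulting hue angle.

153°

analog 34° ↓ −34°: 266 − 34 = 232°
square ↓ −90°: 232 − 90 = 142°
analog 49° ↓ −49°: 142 − 49 = 93°
triadic ↓ −120°: 93 − 120 = -27 → -27 + 360 = 333°
complement +180°: 333 + 180 = 513 → 513 − 360 = 153°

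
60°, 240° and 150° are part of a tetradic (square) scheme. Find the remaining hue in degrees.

330°

A square tetradic scheme places four hues every 90°.
The full set through 60° is {60°, 150°, 240°, 330°}.
Given {60°, 150°, 240°}, the missing hue is 330°.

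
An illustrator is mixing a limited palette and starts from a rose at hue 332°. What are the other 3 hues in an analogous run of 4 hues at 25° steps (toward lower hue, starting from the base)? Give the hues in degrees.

307°, 282°, 257°

Analogous hues sit every 25° along the wheel.
332 − 25 = 307°
332 − 50 = 282°
332 − 75 = 257°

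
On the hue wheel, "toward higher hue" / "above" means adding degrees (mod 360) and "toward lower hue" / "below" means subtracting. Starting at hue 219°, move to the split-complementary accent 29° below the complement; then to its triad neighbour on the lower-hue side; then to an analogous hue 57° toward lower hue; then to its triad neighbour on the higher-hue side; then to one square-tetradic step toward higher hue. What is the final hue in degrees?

219 + 151 = 370 → 370 − 360 = 10°   (split-comp 29° ↓)
10 − 120 = -110 → -110 + 360 = 250°   (triadic ↓)
250 − 57 = 193°   (analog 57° ↓)
193 + 120 = 313°   (triadic ↑)
313 + 90 = 403 → 403 − 360 = 43°   (square ↑)

43°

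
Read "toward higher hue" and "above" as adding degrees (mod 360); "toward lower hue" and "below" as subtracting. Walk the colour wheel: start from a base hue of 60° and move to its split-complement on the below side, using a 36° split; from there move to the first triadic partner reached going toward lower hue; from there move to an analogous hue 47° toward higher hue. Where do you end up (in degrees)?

+144° (split-comp 36° ↓): 60 + 144 = 204°
−120° (triadic ↓): 204 − 120 = 84°
+47° (analog 47° ↑): 84 + 47 = 131°

131°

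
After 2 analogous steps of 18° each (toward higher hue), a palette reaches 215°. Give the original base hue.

179°

2 steps of 18° (toward higher hue) give a net shift of +36°.
Start = end − shift: 215 − 36 = 179°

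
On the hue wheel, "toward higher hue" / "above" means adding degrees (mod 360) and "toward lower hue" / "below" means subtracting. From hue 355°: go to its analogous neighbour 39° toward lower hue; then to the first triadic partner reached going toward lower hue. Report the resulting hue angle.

196°

−39° (analog 39° ↓): 355 − 39 = 316°
−120° (triadic ↓): 316 − 120 = 196°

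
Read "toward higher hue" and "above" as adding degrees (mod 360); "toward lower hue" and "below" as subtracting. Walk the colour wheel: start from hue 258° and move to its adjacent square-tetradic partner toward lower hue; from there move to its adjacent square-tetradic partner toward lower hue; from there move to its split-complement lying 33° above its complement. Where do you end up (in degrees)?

−90° (square ↓): 258 − 90 = 168°
−90° (square ↓): 168 − 90 = 78°
+213° (split-comp 33° ↑): 78 + 213 = 291°

291°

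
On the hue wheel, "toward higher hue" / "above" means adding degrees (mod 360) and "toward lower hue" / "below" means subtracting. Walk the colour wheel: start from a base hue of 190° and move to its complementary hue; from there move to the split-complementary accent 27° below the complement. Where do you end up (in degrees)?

163°

+180° (complement): 190 + 180 = 370 → 370 − 360 = 10°
+153° (split-comp 27° ↓): 10 + 153 = 163°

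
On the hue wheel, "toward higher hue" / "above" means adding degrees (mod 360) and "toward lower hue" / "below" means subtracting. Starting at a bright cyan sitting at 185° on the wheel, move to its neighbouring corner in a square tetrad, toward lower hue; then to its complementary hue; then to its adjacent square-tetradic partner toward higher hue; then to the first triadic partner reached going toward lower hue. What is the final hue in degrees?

−90° (square ↓): 185 − 90 = 95°
+180° (complement): 95 + 180 = 275°
+90° (square ↑): 275 + 90 = 365 → 365 − 360 = 5°
−120° (triadic ↓): 5 − 120 = -115 → -115 + 360 = 245°

245°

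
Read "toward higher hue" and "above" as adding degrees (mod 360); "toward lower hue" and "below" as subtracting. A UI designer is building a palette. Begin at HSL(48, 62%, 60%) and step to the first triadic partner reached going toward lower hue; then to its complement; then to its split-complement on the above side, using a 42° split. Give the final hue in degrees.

330°

triadic ↓ −120°: 48 − 120 = -72 → -72 + 360 = 288°
complement +180°: 288 + 180 = 468 → 468 − 360 = 108°
split-comp 42° ↑ +222°: 108 + 222 = 330°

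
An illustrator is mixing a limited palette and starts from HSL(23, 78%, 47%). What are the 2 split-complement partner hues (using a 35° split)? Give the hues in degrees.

Split-complementary hues sit 35° either side of the complement.
Complement of 23°: 23 + 180 = 203°
203 − 35 = 168°
203 + 35 = 238°

168° and 238°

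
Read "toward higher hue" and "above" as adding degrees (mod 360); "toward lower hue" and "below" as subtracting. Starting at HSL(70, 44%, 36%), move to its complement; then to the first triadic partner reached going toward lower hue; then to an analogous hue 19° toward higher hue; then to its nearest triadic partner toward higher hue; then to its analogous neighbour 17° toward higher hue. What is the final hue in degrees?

+180° (complement): 70 + 180 = 250°
−120° (triadic ↓): 250 − 120 = 130°
+19° (analog 19° ↑): 130 + 19 = 149°
+120° (triadic ↑): 149 + 120 = 269°
+17° (analog 17° ↑): 269 + 17 = 286°

286°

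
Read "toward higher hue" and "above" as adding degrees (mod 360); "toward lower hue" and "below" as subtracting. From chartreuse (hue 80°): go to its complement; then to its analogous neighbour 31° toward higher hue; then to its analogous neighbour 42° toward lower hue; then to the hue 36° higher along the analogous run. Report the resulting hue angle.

285°

80 + 180 = 260°   (complement)
260 + 31 = 291°   (analog 31° ↑)
291 − 42 = 249°   (analog 42° ↓)
249 + 36 = 285°   (analog 36° ↑)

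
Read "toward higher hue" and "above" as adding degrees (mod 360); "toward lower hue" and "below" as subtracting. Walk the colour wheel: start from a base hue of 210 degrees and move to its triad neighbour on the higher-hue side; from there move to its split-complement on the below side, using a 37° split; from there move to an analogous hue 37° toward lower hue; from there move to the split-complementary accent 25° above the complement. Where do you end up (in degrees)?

281°

triadic ↑ +120°: 210 + 120 = 330°
split-comp 37° ↓ +143°: 330 + 143 = 473 → 473 − 360 = 113°
analog 37° ↓ −37°: 113 − 37 = 76°
split-comp 25° ↑ +205°: 76 + 205 = 281°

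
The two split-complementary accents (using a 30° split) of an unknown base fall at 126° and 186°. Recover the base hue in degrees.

336°

The accents sit 30° either side of the complement, so the complement is their short-arc midpoint on the wheel.
Short-arc midpoint of 126° and 186°: 156°.
Base is 180° from the complement: 156 − 180 = -24 → -24 + 360 = 336°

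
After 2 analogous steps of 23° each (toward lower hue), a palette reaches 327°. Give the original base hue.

13°

2 steps of 23° (toward lower hue) give a net shift of −46°.
Start = end − shift: 327 + 46 = 373 → 373 − 360 = 13°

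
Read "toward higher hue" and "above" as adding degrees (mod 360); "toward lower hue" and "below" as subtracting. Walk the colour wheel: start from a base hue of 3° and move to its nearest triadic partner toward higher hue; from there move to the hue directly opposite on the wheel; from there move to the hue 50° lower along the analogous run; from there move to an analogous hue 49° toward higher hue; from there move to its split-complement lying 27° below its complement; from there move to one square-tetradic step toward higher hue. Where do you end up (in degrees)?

185°

+120° (triadic ↑): 3 + 120 = 123°
+180° (complement): 123 + 180 = 303°
−50° (analog 50° ↓): 303 − 50 = 253°
+49° (analog 49° ↑): 253 + 49 = 302°
+153° (split-comp 27° ↓): 302 + 153 = 455 → 455 − 360 = 95°
+90° (square ↑): 95 + 90 = 185°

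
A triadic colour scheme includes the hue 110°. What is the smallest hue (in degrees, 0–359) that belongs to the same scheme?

110°

A triad places three hues 120° apart.
The full set through 110° is {110°, 230°, 350°}.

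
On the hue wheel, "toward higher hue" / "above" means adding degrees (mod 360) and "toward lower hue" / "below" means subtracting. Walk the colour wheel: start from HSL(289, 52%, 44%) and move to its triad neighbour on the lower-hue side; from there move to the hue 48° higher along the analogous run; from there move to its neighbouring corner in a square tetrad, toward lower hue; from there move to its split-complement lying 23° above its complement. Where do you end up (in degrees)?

289 − 120 = 169°   (triadic ↓)
169 + 48 = 217°   (analog 48° ↑)
217 − 90 = 127°   (square ↓)
127 + 203 = 330°   (split-comp 23° ↑)

330°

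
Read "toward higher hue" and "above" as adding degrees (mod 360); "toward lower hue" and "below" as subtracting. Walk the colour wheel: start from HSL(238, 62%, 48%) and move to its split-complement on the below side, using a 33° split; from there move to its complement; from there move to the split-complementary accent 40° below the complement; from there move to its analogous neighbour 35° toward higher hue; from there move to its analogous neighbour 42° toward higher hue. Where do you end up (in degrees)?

62°

238 + 147 = 385 → 385 − 360 = 25°   (split-comp 33° ↓)
25 + 180 = 205°   (complement)
205 + 140 = 345°   (split-comp 40° ↓)
345 + 35 = 380 → 380 − 360 = 20°   (analog 35° ↑)
20 + 42 = 62°   (analog 42° ↑)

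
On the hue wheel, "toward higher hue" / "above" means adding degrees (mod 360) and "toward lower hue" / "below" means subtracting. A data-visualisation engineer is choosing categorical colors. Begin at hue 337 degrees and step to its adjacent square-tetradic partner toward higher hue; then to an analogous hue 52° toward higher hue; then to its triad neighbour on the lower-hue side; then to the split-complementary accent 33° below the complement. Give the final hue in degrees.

+90° (square ↑): 337 + 90 = 427 → 427 − 360 = 67°
+52° (analog 52° ↑): 67 + 52 = 119°
−120° (triadic ↓): 119 − 120 = -1 → -1 + 360 = 359°
+147° (split-comp 33° ↓): 359 + 147 = 506 → 506 − 360 = 146°

146°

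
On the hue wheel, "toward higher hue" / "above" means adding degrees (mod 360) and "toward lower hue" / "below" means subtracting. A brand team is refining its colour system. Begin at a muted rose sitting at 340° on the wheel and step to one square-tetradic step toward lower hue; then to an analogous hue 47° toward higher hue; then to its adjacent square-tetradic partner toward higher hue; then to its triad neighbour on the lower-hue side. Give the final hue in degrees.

267°

340 − 90 = 250°   (square ↓)
250 + 47 = 297°   (analog 47° ↑)
297 + 90 = 387 → 387 − 360 = 27°   (square ↑)
27 − 120 = -93 → -93 + 360 = 267°   (triadic ↓)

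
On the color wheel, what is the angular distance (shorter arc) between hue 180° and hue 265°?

|180 − 265| = 85.
85 ≤ 180, so the shorter arc is 85°.

85°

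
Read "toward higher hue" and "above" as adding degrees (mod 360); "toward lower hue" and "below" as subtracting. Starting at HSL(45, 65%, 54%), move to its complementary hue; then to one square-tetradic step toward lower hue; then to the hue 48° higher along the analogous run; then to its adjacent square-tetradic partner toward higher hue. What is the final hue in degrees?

complement +180°: 45 + 180 = 225°
square ↓ −90°: 225 − 90 = 135°
analog 48° ↑ +48°: 135 + 48 = 183°
square ↑ +90°: 183 + 90 = 273°

273°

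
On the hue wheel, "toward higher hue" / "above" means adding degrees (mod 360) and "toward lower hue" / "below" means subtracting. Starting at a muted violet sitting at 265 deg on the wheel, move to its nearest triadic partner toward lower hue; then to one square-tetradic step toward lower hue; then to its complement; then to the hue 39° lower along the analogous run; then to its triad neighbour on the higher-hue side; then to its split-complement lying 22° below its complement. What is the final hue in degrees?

−120° (triadic ↓): 265 − 120 = 145°
−90° (square ↓): 145 − 90 = 55°
+180° (complement): 55 + 180 = 235°
−39° (analog 39° ↓): 235 − 39 = 196°
+120° (triadic ↑): 196 + 120 = 316°
+158° (split-comp 22° ↓): 316 + 158 = 474 → 474 − 360 = 114°

114°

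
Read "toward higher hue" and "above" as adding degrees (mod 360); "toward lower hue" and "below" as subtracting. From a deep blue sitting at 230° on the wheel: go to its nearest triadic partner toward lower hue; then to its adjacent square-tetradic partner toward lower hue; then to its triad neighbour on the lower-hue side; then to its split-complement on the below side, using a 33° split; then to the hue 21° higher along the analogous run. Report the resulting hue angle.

68°

230 − 120 = 110°   (triadic ↓)
110 − 90 = 20°   (square ↓)
20 − 120 = -100 → -100 + 360 = 260°   (triadic ↓)
260 + 147 = 407 → 407 − 360 = 47°   (split-comp 33° ↓)
47 + 21 = 68°   (analog 21° ↑)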